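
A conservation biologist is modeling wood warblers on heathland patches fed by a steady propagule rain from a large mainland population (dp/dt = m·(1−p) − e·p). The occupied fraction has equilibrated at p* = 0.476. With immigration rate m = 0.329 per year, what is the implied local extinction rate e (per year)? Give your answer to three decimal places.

At equilibrium m(1−p*) = e·p*, so e = m(1−p*)/p*.
e = 0.329 × 0.5240 / 0.476 = 0.3622.

0.362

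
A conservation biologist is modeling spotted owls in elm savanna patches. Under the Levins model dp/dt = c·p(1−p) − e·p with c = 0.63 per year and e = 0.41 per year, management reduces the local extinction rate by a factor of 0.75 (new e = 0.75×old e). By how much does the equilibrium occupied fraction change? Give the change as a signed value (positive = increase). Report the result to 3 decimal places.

Before: p* = 1 − 0.41/0.63 = 0.3492.
After the change, c = 0.63, e = 0.3075, so p* = 1 − 0.3075/0.63 = 0.5119.
Δp* = 0.5119 − 0.3492 = +0.1627.

0.163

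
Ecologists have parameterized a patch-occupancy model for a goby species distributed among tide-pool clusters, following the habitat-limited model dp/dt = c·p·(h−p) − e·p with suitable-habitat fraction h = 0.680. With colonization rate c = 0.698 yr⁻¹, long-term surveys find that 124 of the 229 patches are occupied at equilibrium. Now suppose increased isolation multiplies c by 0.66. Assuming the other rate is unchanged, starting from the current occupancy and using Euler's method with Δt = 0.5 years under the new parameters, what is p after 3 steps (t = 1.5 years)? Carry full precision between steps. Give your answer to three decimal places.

0.518

Observed p* = 124/229 = 0.54148.
Balance c(h−p*) = e gives e = 0.698×(0.68 − 0.54148) = 0.09668.
Starting from p₀ = 0.54148; update p ← p + (dp/dt)·Δt with the new parameters.
t = 0.5: p = 0.54148 + (-0.00890) = 0.53258
t = 1: p = 0.53258 + (-0.00766) = 0.52492
t = 1.5: p = 0.52492 + (-0.00663) = 0.51830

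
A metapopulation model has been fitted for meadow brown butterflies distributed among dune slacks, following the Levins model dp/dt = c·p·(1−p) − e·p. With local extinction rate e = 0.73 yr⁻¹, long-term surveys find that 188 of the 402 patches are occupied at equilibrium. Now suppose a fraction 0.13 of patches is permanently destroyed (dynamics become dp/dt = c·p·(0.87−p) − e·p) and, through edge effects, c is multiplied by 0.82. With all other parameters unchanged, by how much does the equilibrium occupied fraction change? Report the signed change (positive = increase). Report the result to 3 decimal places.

Observed p* = 188/402 = 0.46766.
Balance c(1−p*) = e gives c = e/(1 − 0.46766) = 0.73/0.53234 = 1.37130.
New p* = 0.87 − e/c = 0.87 − 0.73000/1.12447 = 0.22081.
Δp* = 0.22081 − 0.46766 = -0.24685.

-0.247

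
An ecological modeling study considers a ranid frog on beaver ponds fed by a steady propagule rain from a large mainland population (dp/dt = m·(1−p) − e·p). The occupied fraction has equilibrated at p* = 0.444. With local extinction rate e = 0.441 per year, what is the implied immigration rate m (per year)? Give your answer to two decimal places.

0.35

At equilibrium m(1−p*) = e·p*, so m = e·p*/(1−p*).
m = 0.441 × 0.444 / 0.5560 = 0.1958/0.5560 = 0.3522.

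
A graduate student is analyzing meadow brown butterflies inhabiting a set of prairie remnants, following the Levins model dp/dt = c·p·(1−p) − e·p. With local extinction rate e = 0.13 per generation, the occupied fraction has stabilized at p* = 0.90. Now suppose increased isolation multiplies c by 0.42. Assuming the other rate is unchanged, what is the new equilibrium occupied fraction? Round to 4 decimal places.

0.7619

Balance c(1−p*) = e gives c = e/(1 − 0.90000) = 0.13/0.10000 = 1.30000.
New p* = 1 − e/c = 1 − 0.13000/0.54600 = 0.76190.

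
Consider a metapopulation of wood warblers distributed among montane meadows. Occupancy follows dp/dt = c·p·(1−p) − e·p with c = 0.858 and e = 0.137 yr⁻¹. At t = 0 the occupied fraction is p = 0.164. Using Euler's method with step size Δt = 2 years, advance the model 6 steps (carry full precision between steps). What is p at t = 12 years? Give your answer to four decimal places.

0.8383

Update rule: p ← p + [c·p·(1−p) − e·p]·Δt with Δt = 2.
step 1: Δp = +0.19033, p = 0.35433
step 2: Δp = +0.29550, p = 0.64984
step 3: Δp = +0.21242, p = 0.86226
step 4: Δp = -0.03245, p = 0.82981
step 5: Δp = +0.01498, p = 0.84479
step 6: Δp = -0.00646, p = 0.83832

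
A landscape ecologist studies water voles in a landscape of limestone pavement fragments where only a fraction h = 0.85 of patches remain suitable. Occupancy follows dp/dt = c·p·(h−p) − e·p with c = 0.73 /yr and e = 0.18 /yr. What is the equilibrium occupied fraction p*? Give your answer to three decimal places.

Setting dp/dt = 0 and dividing by p* gives c·(h−p*) = e.
So p* = h − e/c = 0.85 − 0.18/0.73 = 0.85 − 0.2466 = 0.6034.

0.603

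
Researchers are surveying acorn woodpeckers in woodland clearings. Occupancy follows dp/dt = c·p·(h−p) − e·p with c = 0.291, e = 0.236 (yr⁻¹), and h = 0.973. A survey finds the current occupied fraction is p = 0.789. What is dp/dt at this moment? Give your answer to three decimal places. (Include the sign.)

Colonization term: c·p·(h−p) = 0.291×0.789×0.1840 = 0.04225.
Extinction term: e·p = 0.18620.
dp/dt = 0.04225 − 0.18620 = -0.14396.

-0.144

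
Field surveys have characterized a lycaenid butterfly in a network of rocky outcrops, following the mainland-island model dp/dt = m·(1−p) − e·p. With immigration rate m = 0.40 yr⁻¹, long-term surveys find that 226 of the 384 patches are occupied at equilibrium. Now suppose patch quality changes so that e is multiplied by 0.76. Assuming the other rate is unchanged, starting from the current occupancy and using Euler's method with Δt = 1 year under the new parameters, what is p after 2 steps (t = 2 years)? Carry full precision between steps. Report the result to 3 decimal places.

Observed p* = 226/384 = 0.58854.
Balance m(1−p*) = e·p* gives e = m(1−p*)/p* = 0.40×0.41146/0.58854 = 0.27965.
Starting from p₀ = 0.58854; update p ← p + (dp/dt)·Δt with the new parameters.
p: 0.58854 → 0.62804  (Δp = +0.03950)
p: 0.62804 → 0.64335  (Δp = +0.01531)

0.643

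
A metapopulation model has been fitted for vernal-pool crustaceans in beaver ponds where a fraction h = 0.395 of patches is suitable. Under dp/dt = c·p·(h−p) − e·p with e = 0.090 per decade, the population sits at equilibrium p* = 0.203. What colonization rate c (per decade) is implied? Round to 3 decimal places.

0.469

At equilibrium c(h−p*) = e, so c = e/(h−p*).
c = 0.090/(0.395 − 0.203) = 0.090/0.1920 = 0.4688.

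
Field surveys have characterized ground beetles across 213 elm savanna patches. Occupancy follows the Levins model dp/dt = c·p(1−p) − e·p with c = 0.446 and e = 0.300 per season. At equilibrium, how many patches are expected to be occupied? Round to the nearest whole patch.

p* = 1 − e/c = 1 − 0.300/0.446 = 0.3274.
Expected occupied patches = N × p* = 213 × 0.3274 = 69.73 ≈ 70.

70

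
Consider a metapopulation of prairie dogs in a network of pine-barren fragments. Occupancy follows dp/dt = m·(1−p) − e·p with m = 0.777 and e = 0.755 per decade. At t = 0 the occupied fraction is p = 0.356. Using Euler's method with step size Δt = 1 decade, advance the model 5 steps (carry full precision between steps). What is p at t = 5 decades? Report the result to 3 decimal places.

Update rule: p ← p + [m·(1−p) − e·p]·Δt with Δt = 1.
step 1: Δp = +0.23161, p = 0.58761
step 2: Δp = -0.12322, p = 0.46439
step 3: Δp = +0.06555, p = 0.52994
step 4: Δp = -0.03487, p = 0.49507
step 5: Δp = +0.01855, p = 0.51362

0.514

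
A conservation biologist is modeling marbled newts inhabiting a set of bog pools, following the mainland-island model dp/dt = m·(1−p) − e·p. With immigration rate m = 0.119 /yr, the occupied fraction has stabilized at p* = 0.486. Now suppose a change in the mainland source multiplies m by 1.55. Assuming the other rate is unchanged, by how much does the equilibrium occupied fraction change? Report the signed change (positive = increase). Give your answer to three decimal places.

Balance m(1−p*) = e·p* gives e = m(1−p*)/p* = 0.119×0.51400/0.48600 = 0.12586.
New p* = m/(m+e) = 0.18445/(0.18445+0.12586) = 0.59441.
Δp* = 0.59441 − 0.48600 = +0.10841.

0.108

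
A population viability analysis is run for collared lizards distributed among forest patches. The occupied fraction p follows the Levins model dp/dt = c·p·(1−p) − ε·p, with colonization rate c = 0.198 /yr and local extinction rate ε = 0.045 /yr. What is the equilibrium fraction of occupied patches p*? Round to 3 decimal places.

0.773

Setting dp/dt = 0 and dividing through by p* gives c·(1−p*) = ε.
So p* = 1 − ε/c = 1 − 0.045/0.198 = 1 − 0.2273 = 0.7727.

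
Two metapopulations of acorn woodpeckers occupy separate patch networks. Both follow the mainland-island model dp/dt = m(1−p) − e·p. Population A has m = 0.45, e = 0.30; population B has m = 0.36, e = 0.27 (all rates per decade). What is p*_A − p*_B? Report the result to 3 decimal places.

0.029

A: p*_A = m/(m+e) = 0.45/0.7500 = 0.6000.
B: p*_B = 0.36/0.6300 = 0.5714.
p*_A − p*_B = 0.6000 − 0.5714 = 0.0286.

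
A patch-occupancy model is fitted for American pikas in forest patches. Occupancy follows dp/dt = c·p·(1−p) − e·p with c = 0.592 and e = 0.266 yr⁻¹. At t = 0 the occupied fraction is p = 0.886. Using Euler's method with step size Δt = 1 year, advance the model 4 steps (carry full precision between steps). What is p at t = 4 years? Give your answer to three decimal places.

Update rule: p ← p + [c·p·(1−p) − e·p]·Δt with Δt = 1.
p: 0.88600 → 0.71012  (Δp = -0.17588)
p: 0.71012 → 0.64309  (Δp = -0.06703)
p: 0.64309 → 0.60791  (Δp = -0.03518)
p: 0.60791 → 0.58731  (Δp = -0.02060)

0.587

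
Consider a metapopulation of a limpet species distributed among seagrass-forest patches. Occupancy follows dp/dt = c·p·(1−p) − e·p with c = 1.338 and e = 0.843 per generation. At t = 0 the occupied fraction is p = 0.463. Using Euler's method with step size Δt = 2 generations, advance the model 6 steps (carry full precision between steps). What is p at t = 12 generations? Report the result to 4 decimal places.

0.3700

Update rule: p ← p + [c·p·(1−p) − e·p]·Δt with Δt = 2.
p: 0.46300 → 0.34772  (Δp = -0.11528)
p: 0.34772 → 0.36841  (Δp = +0.02069)
p: 0.36841 → 0.36993  (Δp = +0.00152)
p: 0.36993 → 0.36995  (Δp = +0.00002)
p: 0.36995 → 0.36996  (Δp = +0.00000)
p: 0.36996 → 0.36996  (Δp = +0.00000)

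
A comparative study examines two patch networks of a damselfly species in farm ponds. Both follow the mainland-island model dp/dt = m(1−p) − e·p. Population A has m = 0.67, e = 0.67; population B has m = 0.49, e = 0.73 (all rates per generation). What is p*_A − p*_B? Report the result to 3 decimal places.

A: p*_A = m/(m+e) = 0.67/1.3400 = 0.5000.
B: p*_B = 0.49/1.2200 = 0.4016.
p*_A − p*_B = 0.5000 − 0.4016 = 0.0984.

0.098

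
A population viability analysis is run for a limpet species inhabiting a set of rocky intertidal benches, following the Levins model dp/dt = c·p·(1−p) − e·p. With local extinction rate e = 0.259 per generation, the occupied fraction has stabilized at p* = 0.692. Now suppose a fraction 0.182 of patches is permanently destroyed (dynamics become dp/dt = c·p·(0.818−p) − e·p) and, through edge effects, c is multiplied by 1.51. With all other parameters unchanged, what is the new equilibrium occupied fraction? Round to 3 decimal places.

Balance c(1−p*) = e gives c = e/(1 − 0.69200) = 0.259/0.30800 = 0.84091.
New p* = 0.818 − e/c = 0.818 − 0.25900/1.26977 = 0.61403.

0.614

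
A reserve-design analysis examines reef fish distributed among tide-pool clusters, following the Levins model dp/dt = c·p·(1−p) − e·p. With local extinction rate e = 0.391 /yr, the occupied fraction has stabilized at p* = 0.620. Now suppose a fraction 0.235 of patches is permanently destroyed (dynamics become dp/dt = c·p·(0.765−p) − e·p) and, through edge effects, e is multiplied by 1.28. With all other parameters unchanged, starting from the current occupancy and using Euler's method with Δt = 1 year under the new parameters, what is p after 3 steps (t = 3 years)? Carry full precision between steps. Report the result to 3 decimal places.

0.325

Balance c(1−p*) = e gives c = e/(1 − 0.62000) = 0.391/0.38000 = 1.02895.
Starting from p₀ = 0.62000; update p ← p + (dp/dt)·Δt with the new parameters.
  1  |  dp/dt·Δt = -0.217795  |  p_1 = 0.402205
  2  |  dp/dt·Δt = -0.051154  |  p_2 = 0.351051
  3  |  dp/dt·Δt = -0.026170  |  p_3 = 0.324881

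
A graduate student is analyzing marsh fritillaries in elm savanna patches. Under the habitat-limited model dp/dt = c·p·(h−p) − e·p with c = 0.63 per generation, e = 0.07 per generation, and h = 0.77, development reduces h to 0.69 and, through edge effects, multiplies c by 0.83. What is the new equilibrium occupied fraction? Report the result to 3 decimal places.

0.556

Before: p* = h − e/c = 0.77 − 0.07/0.63 = 0.77 − 0.1111 = 0.6589.
After: c = 0.5229, e = 0.07, h = 0.69; p* = 0.69 − 0.07/0.5229 = 0.5561.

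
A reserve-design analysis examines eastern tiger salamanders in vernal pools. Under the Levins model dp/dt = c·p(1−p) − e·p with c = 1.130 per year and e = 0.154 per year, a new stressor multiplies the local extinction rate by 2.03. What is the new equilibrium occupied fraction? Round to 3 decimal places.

Before: p* = 1 − 0.154/1.130 = 0.8637.
After the change, c = 1.13, e = 0.31262, so p* = 1 − 0.31262/1.13 = 0.7233.

0.723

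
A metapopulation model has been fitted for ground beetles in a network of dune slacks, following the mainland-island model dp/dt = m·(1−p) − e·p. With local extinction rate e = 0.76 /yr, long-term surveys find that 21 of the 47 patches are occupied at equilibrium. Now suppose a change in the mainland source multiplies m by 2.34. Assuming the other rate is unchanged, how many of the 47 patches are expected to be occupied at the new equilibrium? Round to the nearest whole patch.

Observed p* = 21/47 = 0.44681.
Balance m(1−p*) = e·p* gives m = e·p*/(1−p*) = 0.76×0.44681/0.55319 = 0.61385.
New p* = m/(m+e) = 1.43641/(1.43641+0.76000) = 0.65398.
Expected occupied = 47 × 0.65398 = 30.74 ≈ 31.

31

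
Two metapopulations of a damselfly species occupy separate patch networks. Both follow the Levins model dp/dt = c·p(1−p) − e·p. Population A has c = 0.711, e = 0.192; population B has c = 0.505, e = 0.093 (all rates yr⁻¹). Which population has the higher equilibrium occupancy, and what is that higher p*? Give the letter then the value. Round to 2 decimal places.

B, 0.82

A: p*_A = 1 − 0.192/0.711 = 0.7300.
B: p*_B = 1 − 0.093/0.505 = 0.8158.
B is higher at 0.8158.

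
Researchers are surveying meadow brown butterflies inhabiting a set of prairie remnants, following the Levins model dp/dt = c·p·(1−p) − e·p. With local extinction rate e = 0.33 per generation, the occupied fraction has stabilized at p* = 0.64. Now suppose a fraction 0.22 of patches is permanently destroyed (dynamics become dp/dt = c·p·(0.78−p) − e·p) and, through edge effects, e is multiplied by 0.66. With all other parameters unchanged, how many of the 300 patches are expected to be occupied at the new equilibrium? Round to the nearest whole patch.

163

Balance c(1−p*) = e gives c = e/(1 − 0.64000) = 0.33/0.36000 = 0.91667.
New p* = 0.78 − e/c = 0.78 − 0.21780/0.91667 = 0.54240.
Expected occupied = 300 × 0.54240 = 162.72 ≈ 163.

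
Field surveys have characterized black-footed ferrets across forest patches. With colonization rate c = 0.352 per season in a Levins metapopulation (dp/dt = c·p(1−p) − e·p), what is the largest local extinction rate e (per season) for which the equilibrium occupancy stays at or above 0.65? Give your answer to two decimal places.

1 − e/c ≥ 0.65 ⇒ e ≤ c(1 − 0.65) = 0.352 × 0.3500.
e_max = 0.1232.

0.12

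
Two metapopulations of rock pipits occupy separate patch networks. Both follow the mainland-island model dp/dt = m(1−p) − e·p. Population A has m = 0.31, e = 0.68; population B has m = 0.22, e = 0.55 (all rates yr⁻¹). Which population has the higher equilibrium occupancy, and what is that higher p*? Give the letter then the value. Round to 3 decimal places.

A: p*_A = m/(m+e) = 0.31/0.9900 = 0.3131.
B: p*_B = 0.22/0.7700 = 0.2857.
A is higher at 0.3131.

A, 0.313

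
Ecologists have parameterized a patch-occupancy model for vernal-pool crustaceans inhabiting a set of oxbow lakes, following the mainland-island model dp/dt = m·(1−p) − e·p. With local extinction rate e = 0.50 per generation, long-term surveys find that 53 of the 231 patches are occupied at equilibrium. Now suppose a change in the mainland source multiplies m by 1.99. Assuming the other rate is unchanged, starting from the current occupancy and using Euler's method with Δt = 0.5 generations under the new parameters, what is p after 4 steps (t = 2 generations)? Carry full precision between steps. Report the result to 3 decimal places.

Observed p* = 53/231 = 0.22944.
Balance m(1−p*) = e·p* gives m = e·p*/(1−p*) = 0.50×0.22944/0.77056 = 0.14888.
Starting from p₀ = 0.22944; update p ← p + (dp/dt)·Δt with the new parameters.
step 1: Δp = +0.05679, p = 0.28622
step 2: Δp = +0.03418, p = 0.32040
step 3: Δp = +0.02057, p = 0.34097
step 4: Δp = +0.01238, p = 0.35335

0.353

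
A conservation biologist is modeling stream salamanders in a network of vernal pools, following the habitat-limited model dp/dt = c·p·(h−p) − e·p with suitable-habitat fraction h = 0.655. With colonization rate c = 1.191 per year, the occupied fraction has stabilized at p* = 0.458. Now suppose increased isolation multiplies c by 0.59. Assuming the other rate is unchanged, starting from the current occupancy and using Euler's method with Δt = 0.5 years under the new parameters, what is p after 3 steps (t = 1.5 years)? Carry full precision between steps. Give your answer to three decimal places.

0.404

Balance c(h−p*) = e gives e = 1.191×(0.655 − 0.45800) = 0.23463.
Starting from p₀ = 0.45800; update p ← p + (dp/dt)·Δt with the new parameters.
p: 0.45800 → 0.43597  (Δp = -0.02203)
p: 0.43597 → 0.41838  (Δp = -0.01760)
p: 0.41838 → 0.40408  (Δp = -0.01430)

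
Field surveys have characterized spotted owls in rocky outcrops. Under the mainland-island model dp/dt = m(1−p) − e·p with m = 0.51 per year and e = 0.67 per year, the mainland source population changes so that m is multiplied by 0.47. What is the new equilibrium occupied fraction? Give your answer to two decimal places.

0.26

Before: p* = 0.51/(0.51+0.67) = 0.4322.
After: m = 0.2397, e = 0.67; p* = 0.2397/0.9097 = 0.2635.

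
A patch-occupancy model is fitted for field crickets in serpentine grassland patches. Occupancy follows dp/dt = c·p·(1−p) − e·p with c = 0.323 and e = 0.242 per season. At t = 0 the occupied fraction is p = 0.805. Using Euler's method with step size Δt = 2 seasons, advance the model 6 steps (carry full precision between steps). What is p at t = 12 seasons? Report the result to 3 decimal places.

0.310

Update rule: p ← p + [c·p·(1−p) − e·p]·Δt with Δt = 2.
  1  |  dp/dt·Δt = -0.288214  |  p_1 = 0.516786
  2  |  dp/dt·Δt = -0.088806  |  p_2 = 0.427979
  3  |  dp/dt·Δt = -0.048993  |  p_3 = 0.378987
  4  |  dp/dt·Δt = -0.031390  |  p_4 = 0.347597
  5  |  dp/dt·Δt = -0.021741  |  p_5 = 0.325856
  6  |  dp/dt·Δt = -0.015805  |  p_6 = 0.310051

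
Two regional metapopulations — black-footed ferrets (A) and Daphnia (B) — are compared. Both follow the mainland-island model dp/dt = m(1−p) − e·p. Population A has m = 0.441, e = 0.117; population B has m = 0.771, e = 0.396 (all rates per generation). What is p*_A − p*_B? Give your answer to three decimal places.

0.130

A: p*_A = m/(m+e) = 0.441/0.5580 = 0.7903.
B: p*_B = 0.771/1.1670 = 0.6607.
p*_A − p*_B = 0.7903 − 0.6607 = 0.1297.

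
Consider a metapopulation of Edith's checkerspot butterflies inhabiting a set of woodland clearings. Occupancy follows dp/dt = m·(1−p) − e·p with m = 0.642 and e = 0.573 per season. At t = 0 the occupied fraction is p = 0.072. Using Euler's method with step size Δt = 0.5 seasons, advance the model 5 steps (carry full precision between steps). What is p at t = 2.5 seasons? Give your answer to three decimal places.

0.524

Update rule: p ← p + [m·(1−p) − e·p]·Δt with Δt = 0.5.
t = 0.5: p = 0.07200 + (+0.27726) = 0.34926
t = 1: p = 0.34926 + (+0.10882) = 0.45808
t = 1.5: p = 0.45808 + (+0.04271) = 0.50080
t = 2: p = 0.50080 + (+0.01677) = 0.51756
t = 2.5: p = 0.51756 + (+0.00658) = 0.52414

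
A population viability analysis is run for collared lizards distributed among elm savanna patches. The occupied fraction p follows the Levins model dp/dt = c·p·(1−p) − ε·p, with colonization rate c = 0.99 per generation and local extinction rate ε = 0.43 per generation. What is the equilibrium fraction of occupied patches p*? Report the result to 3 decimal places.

Setting dp/dt = 0 and dividing through by p* gives c·(1−p*) = ε.
So p* = 1 − ε/c = 1 − 0.43/0.99 = 1 − 0.4343 = 0.5657.

0.566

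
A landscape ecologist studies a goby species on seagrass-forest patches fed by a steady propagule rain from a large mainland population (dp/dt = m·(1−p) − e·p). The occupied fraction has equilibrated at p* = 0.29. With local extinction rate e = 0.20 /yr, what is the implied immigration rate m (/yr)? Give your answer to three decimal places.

0.082

At equilibrium m(1−p*) = e·p*, so m = e·p*/(1−p*).
m = 0.20 × 0.29 / 0.7100 = 0.0580/0.7100 = 0.0817.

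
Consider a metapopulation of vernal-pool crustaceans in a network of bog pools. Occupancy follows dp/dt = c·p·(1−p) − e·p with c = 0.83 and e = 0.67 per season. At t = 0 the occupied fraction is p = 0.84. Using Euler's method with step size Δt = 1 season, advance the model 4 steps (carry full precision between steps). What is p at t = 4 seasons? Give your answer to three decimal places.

Update rule: p ← p + [c·p·(1−p) − e·p]·Δt with Δt = 1.
  1  |  dp/dt·Δt = -0.451248  |  p_1 = 0.388752
  2  |  dp/dt·Δt = -0.063236  |  p_2 = 0.325516
  3  |  dp/dt·Δt = -0.035865  |  p_3 = 0.289651
  4  |  dp/dt·Δt = -0.023291  |  p_4 = 0.266360

0.266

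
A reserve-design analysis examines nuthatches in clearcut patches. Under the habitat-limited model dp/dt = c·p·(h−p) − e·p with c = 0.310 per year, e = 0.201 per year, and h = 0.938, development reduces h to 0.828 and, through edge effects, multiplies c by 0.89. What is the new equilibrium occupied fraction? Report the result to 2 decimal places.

Before: p* = h − e/c = 0.938 − 0.201/0.310 = 0.938 − 0.6484 = 0.2896.
After: c = 0.2759, e = 0.201, h = 0.828; p* = 0.828 − 0.201/0.2759 = 0.0995.

0.10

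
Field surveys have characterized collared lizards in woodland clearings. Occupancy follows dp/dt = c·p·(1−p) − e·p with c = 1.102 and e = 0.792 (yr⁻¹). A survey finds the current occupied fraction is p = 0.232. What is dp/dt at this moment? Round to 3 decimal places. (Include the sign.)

Colonization term: c·p·(1−p) = 1.102×0.232×0.7680 = 0.19635.
Extinction term: e·p = 0.18374.
dp/dt = 0.19635 − 0.18374 = 0.01261.

0.013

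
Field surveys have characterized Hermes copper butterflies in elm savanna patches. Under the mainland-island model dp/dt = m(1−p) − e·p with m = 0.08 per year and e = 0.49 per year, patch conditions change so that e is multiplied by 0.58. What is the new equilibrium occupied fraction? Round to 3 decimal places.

0.220

Before: p* = 0.08/(0.08+0.49) = 0.1404.
After: m = 0.08, e = 0.2842; p* = 0.08/0.3642 = 0.2197.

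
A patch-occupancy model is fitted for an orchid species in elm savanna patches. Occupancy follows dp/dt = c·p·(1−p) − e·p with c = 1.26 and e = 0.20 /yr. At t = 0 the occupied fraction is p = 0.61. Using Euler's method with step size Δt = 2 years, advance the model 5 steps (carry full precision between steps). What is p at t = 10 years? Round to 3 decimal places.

Update rule: p ← p + [c·p·(1−p) − e·p]·Δt with Δt = 2.
  1  |  dp/dt·Δt = +0.355508  |  p_1 = 0.965508
  2  |  dp/dt·Δt = -0.302281  |  p_2 = 0.663227
  3  |  dp/dt·Δt = +0.297569  |  p_3 = 0.960796
  4  |  dp/dt·Δt = -0.289397  |  p_4 = 0.671399
  5  |  dp/dt·Δt = +0.287409  |  p_5 = 0.958808

0.959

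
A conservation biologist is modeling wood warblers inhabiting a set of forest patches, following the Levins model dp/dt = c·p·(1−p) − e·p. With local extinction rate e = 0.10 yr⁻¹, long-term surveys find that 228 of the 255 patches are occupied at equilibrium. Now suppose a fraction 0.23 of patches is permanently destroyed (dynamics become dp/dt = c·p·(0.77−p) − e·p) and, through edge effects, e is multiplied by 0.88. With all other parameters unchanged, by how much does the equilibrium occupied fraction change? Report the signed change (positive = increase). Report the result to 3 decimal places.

Observed p* = 228/255 = 0.89412.
Balance c(1−p*) = e gives c = e/(1 − 0.89412) = 0.10/0.10588 = 0.94447.
New p* = 0.77 − e/c = 0.77 − 0.08800/0.94447 = 0.67683.
Δp* = 0.67683 − 0.89412 = -0.21729.

-0.217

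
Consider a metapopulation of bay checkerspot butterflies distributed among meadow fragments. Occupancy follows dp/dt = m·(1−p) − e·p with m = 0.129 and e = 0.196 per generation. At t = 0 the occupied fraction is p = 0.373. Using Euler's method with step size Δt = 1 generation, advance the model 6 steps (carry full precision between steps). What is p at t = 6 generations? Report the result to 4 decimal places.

Update rule: p ← p + [m·(1−p) − e·p]·Δt with Δt = 1.
t = 1: p = 0.37300 + (+0.00777) = 0.38077
t = 2: p = 0.38077 + (+0.00525) = 0.38602
t = 3: p = 0.38602 + (+0.00354) = 0.38957
t = 4: p = 0.38957 + (+0.00239) = 0.39196
t = 5: p = 0.39196 + (+0.00161) = 0.39357
t = 6: p = 0.39357 + (+0.00109) = 0.39466

0.3947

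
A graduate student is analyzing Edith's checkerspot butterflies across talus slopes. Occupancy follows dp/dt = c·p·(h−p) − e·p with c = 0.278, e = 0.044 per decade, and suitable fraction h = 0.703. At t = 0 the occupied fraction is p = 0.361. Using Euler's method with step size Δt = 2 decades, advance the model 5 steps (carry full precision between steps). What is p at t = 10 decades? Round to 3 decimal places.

0.497

Update rule: p ← p + [c·p·(h−p) − e·p]·Δt with Δt = 2.
  1  |  dp/dt·Δt = +0.036877  |  p_1 = 0.397877
  2  |  dp/dt·Δt = +0.032486  |  p_2 = 0.430363
  3  |  dp/dt·Δt = +0.027365  |  p_3 = 0.457728
  4  |  dp/dt·Δt = +0.022141  |  p_4 = 0.479869
  5  |  dp/dt·Δt = +0.017304  |  p_5 = 0.497173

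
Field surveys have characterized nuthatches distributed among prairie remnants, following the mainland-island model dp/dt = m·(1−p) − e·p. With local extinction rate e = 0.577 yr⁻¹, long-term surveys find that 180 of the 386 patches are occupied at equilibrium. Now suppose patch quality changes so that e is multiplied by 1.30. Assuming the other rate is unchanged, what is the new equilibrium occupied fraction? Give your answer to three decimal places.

0.402

Observed p* = 180/386 = 0.46632.
Balance m(1−p*) = e·p* gives m = e·p*/(1−p*) = 0.577×0.46632/0.53368 = 0.50417.
New p* = m/(m+e) = 0.50417/(0.50417+0.75010) = 0.40196.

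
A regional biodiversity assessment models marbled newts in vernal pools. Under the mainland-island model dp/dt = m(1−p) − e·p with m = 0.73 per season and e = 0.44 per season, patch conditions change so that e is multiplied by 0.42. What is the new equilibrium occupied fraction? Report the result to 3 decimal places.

Before: p* = 0.73/(0.73+0.44) = 0.6239.
After: m = 0.73, e = 0.1848; p* = 0.73/0.9148 = 0.7980.

0.798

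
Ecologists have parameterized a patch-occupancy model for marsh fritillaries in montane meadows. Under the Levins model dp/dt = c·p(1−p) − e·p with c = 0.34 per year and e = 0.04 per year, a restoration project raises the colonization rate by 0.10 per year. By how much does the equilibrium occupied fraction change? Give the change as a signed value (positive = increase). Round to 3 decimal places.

Before: p* = 1 − 0.04/0.34 = 0.8824.
After the change, c = 0.44, e = 0.04, so p* = 1 − 0.04/0.44 = 0.9091.
Δp* = 0.9091 − 0.8824 = +0.0267.

0.027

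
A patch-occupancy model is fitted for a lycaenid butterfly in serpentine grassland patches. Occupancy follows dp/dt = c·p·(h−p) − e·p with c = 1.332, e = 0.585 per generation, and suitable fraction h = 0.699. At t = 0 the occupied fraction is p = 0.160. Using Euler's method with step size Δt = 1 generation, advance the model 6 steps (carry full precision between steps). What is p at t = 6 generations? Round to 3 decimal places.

Update rule: p ← p + [c·p·(h−p) − e·p]·Δt with Δt = 1.
step 1: Δp = +0.02127, p = 0.18127
step 2: Δp = +0.01896, p = 0.20024
step 3: Δp = +0.01589, p = 0.21612
step 4: Δp = +0.01258, p = 0.22870
step 5: Δp = +0.00948, p = 0.23818
step 6: Δp = +0.00686, p = 0.24504

0.245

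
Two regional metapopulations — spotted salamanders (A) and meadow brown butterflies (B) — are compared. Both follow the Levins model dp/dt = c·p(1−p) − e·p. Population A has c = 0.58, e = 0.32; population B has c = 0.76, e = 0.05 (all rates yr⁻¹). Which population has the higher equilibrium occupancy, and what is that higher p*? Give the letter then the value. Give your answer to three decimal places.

A: p*_A = 1 − 0.32/0.58 = 0.4483.
B: p*_B = 1 − 0.05/0.76 = 0.9342.
B is higher at 0.9342.

B, 0.934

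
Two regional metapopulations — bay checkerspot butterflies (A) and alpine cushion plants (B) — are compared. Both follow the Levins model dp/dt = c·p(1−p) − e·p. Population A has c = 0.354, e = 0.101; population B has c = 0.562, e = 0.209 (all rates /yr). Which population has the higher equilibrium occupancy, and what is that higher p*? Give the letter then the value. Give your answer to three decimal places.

A, 0.715

A: p*_A = 1 − 0.101/0.354 = 0.7147.
B: p*_B = 1 − 0.209/0.562 = 0.6281.
A is higher at 0.7147.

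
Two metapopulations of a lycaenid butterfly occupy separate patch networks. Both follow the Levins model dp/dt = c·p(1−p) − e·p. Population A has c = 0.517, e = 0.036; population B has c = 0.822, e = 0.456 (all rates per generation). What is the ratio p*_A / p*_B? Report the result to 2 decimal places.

2.09

A: p*_A = 1 − 0.036/0.517 = 0.9304.
B: p*_B = 1 − 0.456/0.822 = 0.4453.
p*_A / p*_B = 0.9304/0.4453 = 2.0895.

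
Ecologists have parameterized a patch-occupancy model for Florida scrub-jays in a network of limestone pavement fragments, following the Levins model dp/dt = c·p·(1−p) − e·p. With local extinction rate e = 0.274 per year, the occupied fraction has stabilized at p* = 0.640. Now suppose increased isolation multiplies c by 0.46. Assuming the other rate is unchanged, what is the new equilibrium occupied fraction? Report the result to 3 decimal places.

Balance c(1−p*) = e gives c = e/(1 − 0.64000) = 0.274/0.36000 = 0.76111.
New p* = 1 − e/c = 1 − 0.27400/0.35011 = 0.21739.

0.217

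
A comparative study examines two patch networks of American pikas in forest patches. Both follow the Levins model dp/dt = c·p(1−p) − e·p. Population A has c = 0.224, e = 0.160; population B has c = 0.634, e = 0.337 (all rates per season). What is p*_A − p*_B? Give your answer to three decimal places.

A: p*_A = 1 − 0.160/0.224 = 0.2857.
B: p*_B = 1 − 0.337/0.634 = 0.4685.
p*_A − p*_B = 0.2857 − 0.4685 = -0.1827.

-0.183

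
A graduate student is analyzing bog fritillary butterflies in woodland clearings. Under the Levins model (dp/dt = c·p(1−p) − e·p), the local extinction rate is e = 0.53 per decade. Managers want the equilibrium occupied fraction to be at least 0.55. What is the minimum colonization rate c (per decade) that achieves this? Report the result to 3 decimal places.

p* = 1 − e/c ≥ 0.55 requires e/c ≤ 0.4500, i.e. c ≥ e/0.4500.
c_min = 0.53/0.4500 = 1.1778.

1.178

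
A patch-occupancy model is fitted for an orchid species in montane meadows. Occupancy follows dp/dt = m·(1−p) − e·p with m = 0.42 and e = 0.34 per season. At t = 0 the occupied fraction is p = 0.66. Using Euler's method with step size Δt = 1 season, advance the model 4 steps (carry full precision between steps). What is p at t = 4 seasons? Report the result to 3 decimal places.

Update rule: p ← p + [m·(1−p) − e·p]·Δt with Δt = 1.
t = 1: p = 0.66000 + (-0.08160) = 0.57840
t = 2: p = 0.57840 + (-0.01958) = 0.55882
t = 3: p = 0.55882 + (-0.00470) = 0.55412
t = 4: p = 0.55412 + (-0.00113) = 0.55299

0.553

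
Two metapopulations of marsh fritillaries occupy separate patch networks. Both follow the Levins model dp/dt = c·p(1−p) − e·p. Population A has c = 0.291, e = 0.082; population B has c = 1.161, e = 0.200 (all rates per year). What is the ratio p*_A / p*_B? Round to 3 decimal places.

0.868

A: p*_A = 1 − 0.082/0.291 = 0.7182.
B: p*_B = 1 − 0.200/1.161 = 0.8277.
p*_A / p*_B = 0.7182/0.8277 = 0.8677.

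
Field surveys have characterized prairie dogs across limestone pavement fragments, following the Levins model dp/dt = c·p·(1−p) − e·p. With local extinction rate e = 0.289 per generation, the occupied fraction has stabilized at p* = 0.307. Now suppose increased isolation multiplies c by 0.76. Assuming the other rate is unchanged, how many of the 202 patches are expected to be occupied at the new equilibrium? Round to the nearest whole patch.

18

Balance c(1−p*) = e gives c = e/(1 − 0.30700) = 0.289/0.69300 = 0.41703.
New p* = 1 − e/c = 1 − 0.28900/0.31694 = 0.08816.
Expected occupied = 202 × 0.08816 = 17.81 ≈ 18.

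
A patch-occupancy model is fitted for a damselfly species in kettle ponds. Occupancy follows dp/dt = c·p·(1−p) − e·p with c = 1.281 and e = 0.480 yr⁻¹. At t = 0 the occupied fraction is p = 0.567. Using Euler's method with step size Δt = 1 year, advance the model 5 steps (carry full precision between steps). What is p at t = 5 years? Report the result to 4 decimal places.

Update rule: p ← p + [c·p·(1−p) − e·p]·Δt with Δt = 1.
p: 0.56700 → 0.60934  (Δp = +0.04234)
p: 0.60934 → 0.62179  (Δp = +0.01245)
p: 0.62179 → 0.62458  (Δp = +0.00279)
p: 0.62458 → 0.62515  (Δp = +0.00057)
p: 0.62515 → 0.62526  (Δp = +0.00011)

0.6253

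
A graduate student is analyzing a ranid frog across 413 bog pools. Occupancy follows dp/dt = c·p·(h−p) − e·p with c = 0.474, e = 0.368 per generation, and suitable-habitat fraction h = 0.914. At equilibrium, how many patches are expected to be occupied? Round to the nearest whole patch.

p* = h − e/c = 0.914 − 0.7764 = 0.1376.
Expected occupied patches = N × p* = 413 × 0.1376 = 56.84 ≈ 57.

57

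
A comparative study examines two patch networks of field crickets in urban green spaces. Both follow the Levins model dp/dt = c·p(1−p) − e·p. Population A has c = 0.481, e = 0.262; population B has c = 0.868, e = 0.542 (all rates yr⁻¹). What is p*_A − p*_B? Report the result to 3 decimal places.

A: p*_A = 1 − 0.262/0.481 = 0.4553.
B: p*_B = 1 − 0.542/0.868 = 0.3756.
p*_A − p*_B = 0.4553 − 0.3756 = 0.0797.

0.080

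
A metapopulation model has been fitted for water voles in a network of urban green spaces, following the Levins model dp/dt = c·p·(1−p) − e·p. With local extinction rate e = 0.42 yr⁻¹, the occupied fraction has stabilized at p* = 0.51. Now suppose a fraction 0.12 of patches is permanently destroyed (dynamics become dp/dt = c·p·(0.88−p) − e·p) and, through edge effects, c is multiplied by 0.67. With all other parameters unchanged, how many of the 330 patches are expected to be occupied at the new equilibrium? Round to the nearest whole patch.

Balance c(1−p*) = e gives c = e/(1 − 0.51000) = 0.42/0.49000 = 0.85714.
New p* = 0.88 − e/c = 0.88 − 0.42000/0.57428 = 0.14865.
Expected occupied = 330 × 0.14865 = 49.05 ≈ 49.

49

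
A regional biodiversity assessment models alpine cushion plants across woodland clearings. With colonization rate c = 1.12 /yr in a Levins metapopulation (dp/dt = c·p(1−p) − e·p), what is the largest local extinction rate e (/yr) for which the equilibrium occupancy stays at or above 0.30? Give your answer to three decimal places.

1 − e/c ≥ 0.30 ⇒ e ≤ c(1 − 0.30) = 1.12 × 0.7000.
e_max = 0.7840.

0.784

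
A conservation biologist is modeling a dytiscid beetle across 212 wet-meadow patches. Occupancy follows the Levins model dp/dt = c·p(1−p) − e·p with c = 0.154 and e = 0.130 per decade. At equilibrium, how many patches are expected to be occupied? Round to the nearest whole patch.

33

p* = 1 − e/c = 1 − 0.130/0.154 = 0.1558.
Expected occupied patches = N × p* = 212 × 0.1558 = 33.04 ≈ 33.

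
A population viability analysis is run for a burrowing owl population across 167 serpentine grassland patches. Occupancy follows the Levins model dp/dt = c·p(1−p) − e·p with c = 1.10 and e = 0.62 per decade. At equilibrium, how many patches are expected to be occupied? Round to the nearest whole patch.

73

p* = 1 − e/c = 1 − 0.62/1.10 = 0.4364.
Expected occupied patches = N × p* = 167 × 0.4364 = 72.87 ≈ 73.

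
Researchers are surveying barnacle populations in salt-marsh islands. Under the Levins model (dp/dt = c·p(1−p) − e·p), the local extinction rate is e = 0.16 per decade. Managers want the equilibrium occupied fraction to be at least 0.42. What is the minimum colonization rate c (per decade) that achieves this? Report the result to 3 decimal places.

0.276

p* = 1 − e/c ≥ 0.42 requires e/c ≤ 0.5800, i.e. c ≥ e/0.5800.
c_min = 0.16/0.5800 = 0.2759.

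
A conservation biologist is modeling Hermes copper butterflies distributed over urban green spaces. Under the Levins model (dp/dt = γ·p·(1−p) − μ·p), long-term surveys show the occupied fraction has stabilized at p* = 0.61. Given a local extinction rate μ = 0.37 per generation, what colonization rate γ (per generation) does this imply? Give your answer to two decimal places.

0.95

At equilibrium γ(1−p*) = μ, so γ = μ/(1−p*).
γ = 0.37/(1 − 0.61) = 0.37/0.3900 = 0.9487.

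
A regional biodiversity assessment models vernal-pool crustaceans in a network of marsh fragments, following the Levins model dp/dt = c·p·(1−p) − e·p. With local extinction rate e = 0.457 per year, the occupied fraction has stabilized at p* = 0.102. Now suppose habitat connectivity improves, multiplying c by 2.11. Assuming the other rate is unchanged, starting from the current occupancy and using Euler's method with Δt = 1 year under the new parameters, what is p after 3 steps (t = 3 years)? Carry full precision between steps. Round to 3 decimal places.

Balance c(1−p*) = e gives c = e/(1 − 0.10200) = 0.457/0.89800 = 0.50891.
Starting from p₀ = 0.10200; update p ← p + (dp/dt)·Δt with the new parameters.
step 1: Δp = +0.05174, p = 0.15374
step 2: Δp = +0.06945, p = 0.22319
step 3: Δp = +0.08417, p = 0.30736

0.307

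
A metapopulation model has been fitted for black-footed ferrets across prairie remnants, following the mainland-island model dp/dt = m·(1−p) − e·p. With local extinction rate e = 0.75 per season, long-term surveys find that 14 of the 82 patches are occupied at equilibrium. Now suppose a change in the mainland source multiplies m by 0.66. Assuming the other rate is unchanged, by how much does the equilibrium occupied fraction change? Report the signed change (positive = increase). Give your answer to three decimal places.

Observed p* = 14/82 = 0.17073.
Balance m(1−p*) = e·p* gives m = e·p*/(1−p*) = 0.75×0.17073/0.82927 = 0.15441.
New p* = m/(m+e) = 0.10191/(0.10191+0.75000) = 0.11963.
Δp* = 0.11963 − 0.17073 = -0.05110.

-0.051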